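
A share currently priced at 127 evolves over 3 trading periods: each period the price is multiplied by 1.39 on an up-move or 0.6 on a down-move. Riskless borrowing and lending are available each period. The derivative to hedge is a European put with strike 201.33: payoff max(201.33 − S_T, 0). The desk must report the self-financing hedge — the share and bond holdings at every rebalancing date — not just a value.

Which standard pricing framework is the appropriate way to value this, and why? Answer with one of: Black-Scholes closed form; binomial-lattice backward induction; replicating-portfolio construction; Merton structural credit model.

Key observation: the deliverable is the dynamic trading strategy on the 3-step tree (spot 127, moves 1.39 and 0.6), so the valuation must go through the node-by-node replicating-portfolio solve.

framework: replicating-portfolio construction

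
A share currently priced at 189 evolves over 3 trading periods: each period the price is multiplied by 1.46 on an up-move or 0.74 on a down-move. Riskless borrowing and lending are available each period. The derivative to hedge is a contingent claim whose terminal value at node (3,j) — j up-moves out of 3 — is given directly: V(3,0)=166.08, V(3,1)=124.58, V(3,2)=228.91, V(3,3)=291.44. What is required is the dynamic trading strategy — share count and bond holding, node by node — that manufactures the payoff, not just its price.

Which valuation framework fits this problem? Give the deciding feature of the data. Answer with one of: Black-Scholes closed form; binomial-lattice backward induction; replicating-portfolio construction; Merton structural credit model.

Key observation: since the answer must list Δ and B at each node of the 1.46/0.74 lattice on 189, the replicating-portfolio method — solving the two-state system at every node — is the one that applies.

framework: replicating-portfolio construction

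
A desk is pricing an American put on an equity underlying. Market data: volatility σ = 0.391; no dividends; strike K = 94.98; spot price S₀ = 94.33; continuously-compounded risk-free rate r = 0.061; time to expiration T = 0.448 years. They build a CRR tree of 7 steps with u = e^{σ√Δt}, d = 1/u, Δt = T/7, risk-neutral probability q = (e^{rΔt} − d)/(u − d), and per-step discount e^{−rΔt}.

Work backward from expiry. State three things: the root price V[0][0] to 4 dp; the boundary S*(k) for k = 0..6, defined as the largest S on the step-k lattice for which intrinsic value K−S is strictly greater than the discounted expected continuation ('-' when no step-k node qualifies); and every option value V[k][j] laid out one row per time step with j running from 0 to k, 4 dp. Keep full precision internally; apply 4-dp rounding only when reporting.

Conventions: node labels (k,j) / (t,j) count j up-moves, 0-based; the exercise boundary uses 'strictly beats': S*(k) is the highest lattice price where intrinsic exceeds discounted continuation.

price = 9.3736
boundary = - - - 70.1090 63.5060 70.1090 77.3985
tree:
9.3736
13.4437 5.2960
18.6439 8.2453 2.3293
24.8710 12.4392 4.0324 0.6103
31.4740 18.0370 6.8273 1.2134 0.0000
37.4550 24.8710 11.2083 2.4122 0.0000 0.0000
42.8728 31.4740 17.5815 4.7957 0.0000 0.0000 0.0000
47.7803 37.4550 24.8710 9.5341 0.0000 0.0000 0.0000 0.0000

Δt=0.06400, u=1.10397, d=0.90582, q=0.49503, disc=e^(-rΔt)=0.99610
k=7 terminal: V=max(K-S,0) → 47.7803 37.4550 24.8710 9.5341 0.0000 0.0000 0.0000 0.0000
k=6: j=0 S=52.1072 intr=42.8728 cont=42.5027 V=42.8728[EX]; j=1 S=63.5060 intr=31.4740 cont=31.1039 V=31.4740[EX]; j=2 S=77.3985 intr=17.5815 cont=17.2114 V=17.5815[EX]; j=3 S=94.3300 intr=0.6500 cont=4.7957 V=4.7957[hold]; j=4 S=114.9654 intr=0.0000 cont=0.0000 V=0.0000[hold]; j=5 S=140.1150 intr=0.0000 cont=0.0000 V=0.0000[hold]; j=6 S=170.7662 intr=0.0000 cont=0.0000 V=0.0000[hold]  S*(6)=77.3985
k=5: j=0 S=57.5250 intr=37.4550 cont=37.0850 V=37.4550[EX]; j=1 S=70.1090 intr=24.8710 cont=24.5009 V=24.8710[EX]; j=2 S=85.4459 intr=9.5341 cont=11.2083 V=11.2083[hold]; j=3 S=104.1378 intr=0.0000 cont=2.4122 V=2.4122[hold]; j=4 S=126.9188 intr=0.0000 cont=0.0000 V=0.0000[hold]; j=5 S=154.6833 intr=0.0000 cont=0.0000 V=0.0000[hold]  S*(5)=70.1090
k=4: j=0 S=63.5060 intr=31.4740 cont=31.1039 V=31.4740[EX]; j=1 S=77.3985 intr=17.5815 cont=18.0370 V=18.0370[hold]; j=2 S=94.3300 intr=0.6500 cont=6.8273 V=6.8273[hold]; j=3 S=114.9654 intr=0.0000 cont=1.2134 V=1.2134[hold]; j=4 S=140.1150 intr=0.0000 cont=0.0000 V=0.0000[hold]  S*(4)=63.5060
k=3: j=0 S=70.1090 intr=24.8710 cont=24.7255 V=24.8710[EX]; j=1 S=85.4459 intr=9.5341 cont=12.4392 V=12.4392[hold]; j=2 S=104.1378 intr=0.0000 cont=4.0324 V=4.0324[hold]; j=3 S=126.9188 intr=0.0000 cont=0.6103 V=0.6103[hold]  S*(3)=70.1090
k=2: j=0 S=77.3985 intr=17.5815 cont=18.6439 V=18.6439[hold]; j=1 S=94.3300 intr=0.6500 cont=8.2453 V=8.2453[hold]; j=2 S=114.9654 intr=0.0000 cont=2.3293 V=2.3293[hold]  S*(2)=-
k=1: j=0 S=85.4459 intr=9.5341 cont=13.4437 V=13.4437[hold]; j=1 S=104.1378 intr=0.0000 cont=5.2960 V=5.2960[hold]  S*(1)=-
k=0: j=0 S=94.3300 intr=0.6500 cont=9.3736 V=9.3736[hold]  S*(0)=-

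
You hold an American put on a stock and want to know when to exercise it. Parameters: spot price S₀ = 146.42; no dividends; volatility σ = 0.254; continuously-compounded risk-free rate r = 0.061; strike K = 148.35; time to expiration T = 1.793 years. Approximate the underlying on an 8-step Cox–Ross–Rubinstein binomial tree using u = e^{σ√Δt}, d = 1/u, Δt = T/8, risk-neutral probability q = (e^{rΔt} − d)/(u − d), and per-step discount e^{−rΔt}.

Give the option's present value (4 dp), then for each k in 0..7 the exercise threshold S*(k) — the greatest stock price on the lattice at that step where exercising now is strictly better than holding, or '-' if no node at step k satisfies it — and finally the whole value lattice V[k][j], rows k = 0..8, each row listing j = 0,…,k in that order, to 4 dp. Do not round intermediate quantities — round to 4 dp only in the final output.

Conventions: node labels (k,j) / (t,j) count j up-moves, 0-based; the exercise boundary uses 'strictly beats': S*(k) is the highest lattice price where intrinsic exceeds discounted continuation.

Δt=0.22412  u=1.12778  d=0.88670  q=0.52707  discount=0.98642
step 8 (expiry): payoffs max(K−S,0) = 92.3981 77.1858 57.8377 33.2291 1.9300 0.0000 0.0000 0.0000 0.0000
step 7: (k=7,j=0): S=63.1013, K−S=85.2487, hold=83.2343 ⇒ V=85.2487 exercise | (k=7,j=1): S=80.2573, K−S=68.0927, hold=66.0783 ⇒ V=68.0927 exercise | (k=7,j=2): S=102.0777, K−S=46.2723, hold=44.2579 ⇒ V=46.2723 exercise | (k=7,j=3): S=129.8307, K−S=18.5193, hold=16.5050 ⇒ V=18.5193 exercise | (k=7,j=4): S=165.1291, K−S=0.0000, hold=0.9004 ⇒ V=0.9004 continue | (k=7,j=5): S=210.0245, K−S=0.0000, hold=0.0000 ⇒ V=0.0000 continue | (k=7,j=6): S=267.1260, K−S=0.0000, hold=0.0000 ⇒ V=0.0000 continue | (k=7,j=7): S=339.7524, K−S=0.0000, hold=0.0000 ⇒ V=0.0000 continue  boundary S*=129.8307
step 6: (k=6,j=0): S=71.1642, K−S=77.1858, hold=75.1714 ⇒ V=77.1858 exercise | (k=6,j=1): S=90.5123, K−S=57.8377, hold=55.8233 ⇒ V=57.8377 exercise | (k=6,j=2): S=115.1209, K−S=33.2291, hold=31.2147 ⇒ V=33.2291 exercise | (k=6,j=3): S=146.4200, K−S=1.9300, hold=9.1075 ⇒ V=9.1075 continue | (k=6,j=4): S=186.2288, K−S=0.0000, hold=0.4200 ⇒ V=0.4200 continue | (k=6,j=5): S=236.8607, K−S=0.0000, hold=0.0000 ⇒ V=0.0000 continue | (k=6,j=6): S=301.2586, K−S=0.0000, hold=0.0000 ⇒ V=0.0000 continue  boundary S*=115.1209
step 5: (k=5,j=0): S=80.2573, K−S=68.0927, hold=66.0783 ⇒ V=68.0927 exercise | (k=5,j=1): S=102.0777, K−S=46.2723, hold=44.2579 ⇒ V=46.2723 exercise | (k=5,j=2): S=129.8307, K−S=18.5193, hold=20.2366 ⇒ V=20.2366 continue | (k=5,j=3): S=165.1291, K−S=0.0000, hold=4.4670 ⇒ V=4.4670 continue | (k=5,j=4): S=210.0245, K−S=0.0000, hold=0.1959 ⇒ V=0.1959 continue | (k=5,j=5): S=267.1260, K−S=0.0000, hold=0.0000 ⇒ V=0.0000 continue  boundary S*=102.0777
step 4: (k=4,j=0): S=90.5123, K−S=57.8377, hold=55.8233 ⇒ V=57.8377 exercise | (k=4,j=1): S=115.1209, K−S=33.2291, hold=32.1076 ⇒ V=33.2291 exercise | (k=4,j=2): S=146.4200, K−S=1.9300, hold=11.7630 ⇒ V=11.7630 continue | (k=4,j=3): S=186.2288, K−S=0.0000, hold=2.1858 ⇒ V=2.1858 continue | (k=4,j=4): S=236.8607, K−S=0.0000, hold=0.0914 ⇒ V=0.0914 continue  boundary S*=115.1209
step 3: (k=3,j=0): S=102.0777, K−S=46.2723, hold=44.2579 ⇒ V=46.2723 exercise | (k=3,j=1): S=129.8307, K−S=18.5193, hold=21.6173 ⇒ V=21.6173 continue | (k=3,j=2): S=165.1291, K−S=0.0000, hold=6.6239 ⇒ V=6.6239 continue | (k=3,j=3): S=210.0245, K−S=0.0000, hold=1.0672 ⇒ V=1.0672 continue  boundary S*=102.0777
step 2: (k=2,j=0): S=115.1209, K−S=33.2291, hold=32.8254 ⇒ V=33.2291 exercise | (k=2,j=1): S=146.4200, K−S=1.9300, hold=13.5284 ⇒ V=13.5284 continue | (k=2,j=2): S=186.2288, K−S=0.0000, hold=3.6449 ⇒ V=3.6449 continue  boundary S*=115.1209
step 1: (k=1,j=0): S=129.8307, K−S=18.5193, hold=22.5352 ⇒ V=22.5352 continue | (k=1,j=1): S=165.1291, K−S=0.0000, hold=8.2061 ⇒ V=8.2061 continue  boundary S*=-
step 0: (k=0,j=0): S=146.4200, K−S=1.9300, hold=14.7793 ⇒ V=14.7793 continue  boundary S*=-

price = 14.7793
boundary = - - 115.1209 102.0777 115.1209 102.0777 115.1209 129.8307
tree:
14.7793
22.5352 8.2061
33.2291 13.5284 3.6449
46.2723 21.6173 6.6239 1.0672
57.8377 33.2291 11.7630 2.1858 0.0914
68.0927 46.2723 20.2366 4.4670 0.1959 0.0000
77.1858 57.8377 33.2291 9.1075 0.4200 0.0000 0.0000
85.2487 68.0927 46.2723 18.5193 0.9004 0.0000 0.0000 0.0000
92.3981 77.1858 57.8377 33.2291 1.9300 0.0000 0.0000 0.0000 0.0000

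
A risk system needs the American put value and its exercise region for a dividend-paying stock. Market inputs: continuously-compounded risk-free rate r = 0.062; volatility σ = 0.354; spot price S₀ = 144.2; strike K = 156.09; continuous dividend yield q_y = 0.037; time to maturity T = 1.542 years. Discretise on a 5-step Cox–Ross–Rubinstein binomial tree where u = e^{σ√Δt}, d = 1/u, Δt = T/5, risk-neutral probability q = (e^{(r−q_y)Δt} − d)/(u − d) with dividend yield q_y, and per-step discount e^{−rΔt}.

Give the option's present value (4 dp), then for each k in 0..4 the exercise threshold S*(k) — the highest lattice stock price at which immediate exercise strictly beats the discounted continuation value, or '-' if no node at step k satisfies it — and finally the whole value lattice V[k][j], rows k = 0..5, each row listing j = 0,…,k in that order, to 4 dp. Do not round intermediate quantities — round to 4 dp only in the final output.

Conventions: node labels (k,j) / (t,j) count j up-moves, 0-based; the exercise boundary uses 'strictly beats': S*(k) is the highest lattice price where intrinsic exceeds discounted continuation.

Δt=0.30840, u=1.21724, d=0.82153, q=0.47057, disc=e^(-rΔt)=0.98106
k=5 terminal: V=max(K-S,0) → 102.1294 76.1375 37.6257 0.0000 0.0000 0.0000
k=4: j=0 S=65.6832 intr=90.4068 cont=88.1958 V=90.4068[EX]; j=1 S=97.3217 intr=58.7683 cont=56.9163 V=58.7683[EX]; j=2 S=144.2000 intr=11.8900 cont=19.5429 V=19.5429[hold]; j=3 S=213.6588 intr=0.0000 cont=0.0000 V=0.0000[hold]; j=4 S=316.5748 intr=0.0000 cont=0.0000 V=0.0000[hold]  S*(4)=97.3217
k=3: j=0 S=79.9525 intr=76.1375 cont=74.0884 V=76.1375[EX]; j=1 S=118.4643 intr=37.6257 cont=39.5466 V=39.5466[hold]; j=2 S=175.5266 intr=0.0000 cont=10.1507 V=10.1507[hold]; j=3 S=260.0750 intr=0.0000 cont=0.0000 V=0.0000[hold]  S*(3)=79.9525
k=2: j=0 S=97.3217 intr=58.7683 cont=57.8031 V=58.7683[EX]; j=1 S=144.2000 intr=11.8900 cont=25.2268 V=25.2268[hold]; j=2 S=213.6588 intr=0.0000 cont=5.2723 V=5.2723[hold]  S*(2)=97.3217
k=1: j=0 S=118.4643 intr=37.6257 cont=42.1706 V=42.1706[hold]; j=1 S=175.5266 intr=0.0000 cont=15.5369 V=15.5369[hold]  S*(1)=-
k=0: j=0 S=144.2000 intr=11.8900 cont=29.0763 V=29.0763[hold]  S*(0)=-

price = 29.0763
boundary = - - 97.3217 79.9525 97.3217
tree:
29.0763
42.1706 15.5369
58.7683 25.2268 5.2723
76.1375 39.5466 10.1507 0.0000
90.4068 58.7683 19.5429 0.0000 0.0000
102.1294 76.1375 37.6257 0.0000 0.0000 0.0000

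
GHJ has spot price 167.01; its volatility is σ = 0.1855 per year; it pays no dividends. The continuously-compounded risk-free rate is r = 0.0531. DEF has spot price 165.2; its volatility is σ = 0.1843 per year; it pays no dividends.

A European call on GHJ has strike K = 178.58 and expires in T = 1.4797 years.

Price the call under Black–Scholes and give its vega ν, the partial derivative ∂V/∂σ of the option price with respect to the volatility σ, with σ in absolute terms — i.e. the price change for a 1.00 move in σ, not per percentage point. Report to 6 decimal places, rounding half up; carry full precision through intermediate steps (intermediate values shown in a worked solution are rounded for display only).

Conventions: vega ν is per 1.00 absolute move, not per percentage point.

σ√T = 0.1855·√1.4797 = 0.225648
d₁ = (ln(S/K) + (r+σ²/2)T) / (σ√T) = (ln(167.01/178.58) + (0.0531+0.1855²/2)·1.4797) / 0.225648 = (-0.066983 + 0.104030) / 0.225648 = 0.164183
d₂ = d₁ − σ√T = 0.164183 − 0.225648 = -0.061465
e^{−rT} = 0.924435
N(d₁) = 0.565206,  N(d₂) = 0.475495
Call price V = S·N(d₁) − K·e^{−rT}·N(d₂) = 94.395131 − 78.497349 = 15.897782
φ(d₁) = (1/√(2π))·e^{−d₁²/2} = 0.393601
ν = S·φ(d₁)·√T = 79.962423

price = 15.897782
ν = 79.962423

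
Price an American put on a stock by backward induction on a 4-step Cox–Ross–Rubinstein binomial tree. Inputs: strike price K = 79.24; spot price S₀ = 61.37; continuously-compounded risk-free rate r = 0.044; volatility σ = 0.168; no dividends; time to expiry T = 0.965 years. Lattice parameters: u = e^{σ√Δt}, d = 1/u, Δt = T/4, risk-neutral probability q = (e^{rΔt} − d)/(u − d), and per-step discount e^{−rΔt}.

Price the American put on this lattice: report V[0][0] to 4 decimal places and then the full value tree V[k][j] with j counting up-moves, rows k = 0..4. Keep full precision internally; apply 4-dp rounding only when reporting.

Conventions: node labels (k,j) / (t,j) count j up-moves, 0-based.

Δt=0.24125, u=1.08602, d=0.92080, q=0.54397, disc=e^(-rΔt)=0.98944
k=4 terminal: V=max(K-S,0) → 35.1226 27.2065 17.8700 6.8582 0.0000
k=3: j=0 S=47.9122 intr=31.3278 cont=30.4911 V=31.3278[EX]; j=1 S=56.5092 intr=22.7308 cont=21.8941 V=22.7308[EX]; j=2 S=66.6489 intr=12.5911 cont=11.7545 V=12.5911[EX]; j=3 S=78.6079 intr=0.6321 cont=3.0945 V=3.0945[hold]
k=2: j=0 S=52.0335 intr=27.2065 cont=26.3698 V=27.2065[EX]; j=1 S=61.3700 intr=17.8700 cont=17.0333 V=17.8700[EX]; j=2 S=72.3818 intr=6.8582 cont=7.3468 V=7.3468[hold]
k=1: j=0 S=56.5092 intr=22.7308 cont=21.8941 V=22.7308[EX]; j=1 S=66.6489 intr=12.5911 cont=12.0174 V=12.5911[EX]
k=0: j=0 S=61.3700 intr=17.8700 cont=17.0333 V=17.8700[EX]

price = 17.8700
tree:
17.8700
22.7308 12.5911
27.2065 17.8700 7.3468
31.3278 22.7308 12.5911 3.0945
35.1226 27.2065 17.8700 6.8582 0.0000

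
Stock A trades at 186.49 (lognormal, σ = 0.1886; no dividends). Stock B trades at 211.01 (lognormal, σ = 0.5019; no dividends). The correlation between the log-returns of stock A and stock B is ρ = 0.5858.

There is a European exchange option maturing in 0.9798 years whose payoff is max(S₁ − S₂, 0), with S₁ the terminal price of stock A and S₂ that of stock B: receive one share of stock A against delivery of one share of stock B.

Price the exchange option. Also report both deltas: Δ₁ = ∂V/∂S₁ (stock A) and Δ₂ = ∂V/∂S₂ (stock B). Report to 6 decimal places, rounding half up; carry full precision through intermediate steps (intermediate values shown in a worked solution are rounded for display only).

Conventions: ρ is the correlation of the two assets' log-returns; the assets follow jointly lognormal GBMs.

σ_eff = √(σ₁² + σ₂² − 2ρσ₁σ₂) = √(0.1886² + 0.5019² − 2·0.5858·0.1886·0.5019) = 0.420205
d₁ = (ln(S₁/S₂) + (q₂ − q₁ + σ_eff²/2)T) / (σ_eff√T) = (ln(186.49/211.01) + (0.0 − 0.0 + 0.088286)·0.9798) / 0.415939 = -0.089016
d₂ = d₁ − σ_eff√T = -0.089016 − 0.415939 = -0.504955
N(d₁) = 0.464534,  N(d₂) = 0.306795
V = S₁·e^{−q₁T}·N(d₁) − S₂·e^{−q₂T}·N(d₂) = 86.631032 − 64.736847 = 21.894185
Key observation: no risk-free rate is needed — with the second asset as numeraire the exchange option is a call on the ratio S₁/S₂, and r cancels out of the value.
Δ₁ = e^{−q₁T}·N(d₁) = 0.464534;  Δ₂ = −e^{−q₂T}·N(d₂) = -0.306795

exchange price = 21.894185
Δ1 = 0.464534
Δ2 = -0.306795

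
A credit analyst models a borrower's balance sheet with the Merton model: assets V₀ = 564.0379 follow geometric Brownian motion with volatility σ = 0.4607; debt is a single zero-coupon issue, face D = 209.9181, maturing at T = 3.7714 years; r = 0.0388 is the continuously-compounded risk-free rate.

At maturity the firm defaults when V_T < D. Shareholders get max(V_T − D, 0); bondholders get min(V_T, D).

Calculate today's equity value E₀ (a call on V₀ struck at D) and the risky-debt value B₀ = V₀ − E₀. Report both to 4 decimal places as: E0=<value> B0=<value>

E0=395.7043 B0=168.3336

Equity is a call on the firm's assets struck at D = 209.9181:
d₁ = [ln(V₀/D) + (r + σ²/2)T] / (σ√T)
   = [ln(564.0379/209.9181) + (0.0388 + 0.5·0.4607²)·3.7714] / (0.4607·√3.7714)
   = [0.988404 + 0.546560] / 0.894684 = 1.715650
d₂ = d₁ − σ√T = 1.715650 − 0.894684 = 0.820966
N(d₁) = 0.956887,  N(d₂) = 0.794167,  e^(−rT) = 0.863872
E₀ = V₀·N(d₁) − D·e^(−rT)·N(d₂)
   = 564.0379·0.956887 − 209.9181·0.863872·0.794167 = 395.704274
B₀ = V₀ − E₀ = 564.0379 − 395.704274 = 168.333626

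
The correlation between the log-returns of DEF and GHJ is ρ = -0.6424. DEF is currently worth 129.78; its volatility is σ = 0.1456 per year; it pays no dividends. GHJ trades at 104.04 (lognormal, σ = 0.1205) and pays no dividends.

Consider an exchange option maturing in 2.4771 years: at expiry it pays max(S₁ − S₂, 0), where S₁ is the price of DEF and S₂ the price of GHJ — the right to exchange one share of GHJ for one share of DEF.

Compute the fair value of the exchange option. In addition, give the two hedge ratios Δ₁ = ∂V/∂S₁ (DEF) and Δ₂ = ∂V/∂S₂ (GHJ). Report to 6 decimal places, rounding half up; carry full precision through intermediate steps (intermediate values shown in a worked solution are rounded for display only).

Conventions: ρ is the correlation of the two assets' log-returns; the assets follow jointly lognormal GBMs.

exchange price = 33.333793
Δ1 = 0.779902
Δ2 = -0.652459

σ_eff = √(σ₁² + σ₂² − 2ρσ₁σ₂) = √(0.1456² + 0.1205² − 2·-0.6424·0.1456·0.1205) = 0.241374
d₁ = (ln(S₁/S₂) + (q₂ − q₁ + σ_eff²/2)T) / (σ_eff√T) = (ln(129.78/104.04) + (0.0 − 0.0 + 0.029131)·2.4771) / 0.379893 = 0.771861
d₂ = d₁ − σ_eff√T = 0.771861 − 0.379893 = 0.391968
N(d₁) = 0.779902,  N(d₂) = 0.652459
V = S₁·e^{−q₁T}·N(d₁) − S₂·e^{−q₂T}·N(d₂) = 101.215632 − 67.881839 = 33.333793
Key observation: the rate r is irrelevant here: denominating values in GHJ turns the exchange into a ratio option on S₁/S₂, and discounting at r drops out.
Δ₁ = e^{−q₁T}·N(d₁) = 0.779902;  Δ₂ = −e^{−q₂T}·N(d₂) = -0.652459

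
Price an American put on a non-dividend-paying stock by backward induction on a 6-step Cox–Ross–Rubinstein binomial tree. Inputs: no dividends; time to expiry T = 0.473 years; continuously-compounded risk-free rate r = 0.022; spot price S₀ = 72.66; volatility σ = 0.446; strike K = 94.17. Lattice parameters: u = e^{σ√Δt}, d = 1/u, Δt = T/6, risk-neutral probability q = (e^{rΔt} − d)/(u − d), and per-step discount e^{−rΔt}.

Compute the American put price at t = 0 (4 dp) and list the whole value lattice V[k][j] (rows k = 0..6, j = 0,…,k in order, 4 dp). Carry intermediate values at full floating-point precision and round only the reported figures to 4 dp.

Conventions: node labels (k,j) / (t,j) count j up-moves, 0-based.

Δt=0.07883  u=1.13340  d=0.88230  q=0.47565  discount=0.99827
step 6 (expiry): payoffs max(K−S,0) = 59.8941 50.1391 37.6078 21.5100 0.8308 0.0000 0.0000
k=5: (k=5,j=0): S=38.8484, K−S=55.3216, hold=55.1584 ⇒ V=55.3216 exercise | (k=5,j=1): S=49.9048, K−S=44.2652, hold=44.1020 ⇒ V=44.2652 exercise | (k=5,j=2): S=64.1078, K−S=30.0622, hold=29.8990 ⇒ V=30.0622 exercise | (k=5,j=3): S=82.3531, K−S=11.8169, hold=11.6538 ⇒ V=11.8169 exercise | (k=5,j=4): S=105.7909, K−S=0.0000, hold=0.4349 ⇒ V=0.4349 continue | (k=5,j=5): S=135.8993, K−S=0.0000, hold=0.0000 ⇒ V=0.0000 continue
k=4: (k=4,j=0): S=44.0309, K−S=50.1391, hold=49.9759 ⇒ V=50.1391 exercise | (k=4,j=1): S=56.5622, K−S=37.6078, hold=37.4446 ⇒ V=37.6078 exercise | (k=4,j=2): S=72.6600, K−S=21.5100, hold=21.3468 ⇒ V=21.5100 exercise | (k=4,j=3): S=93.3392, K−S=0.8308, hold=6.3920 ⇒ V=6.3920 continue | (k=4,j=4): S=119.9038, K−S=0.0000, hold=0.2276 ⇒ V=0.2276 continue
k=3: (k=3,j=0): S=49.9048, K−S=44.2652, hold=44.1020 ⇒ V=44.2652 exercise | (k=3,j=1): S=64.1078, K−S=30.0622, hold=29.8990 ⇒ V=30.0622 exercise | (k=3,j=2): S=82.3531, K−S=11.8169, hold=14.2943 ⇒ V=14.2943 continue | (k=3,j=3): S=105.7909, K−S=0.0000, hold=3.4539 ⇒ V=3.4539 continue
k=2: (k=2,j=0): S=56.5622, K−S=37.6078, hold=37.4446 ⇒ V=37.6078 exercise | (k=2,j=1): S=72.6600, K−S=21.5100, hold=22.5232 ⇒ V=22.5232 continue | (k=2,j=2): S=93.3392, K−S=0.8308, hold=9.1223 ⇒ V=9.1223 continue
k=1: (k=1,j=0): S=64.1078, K−S=30.0622, hold=30.3801 ⇒ V=30.3801 continue | (k=1,j=1): S=82.3531, K−S=11.8169, hold=16.1211 ⇒ V=16.1211 continue
k=0: (k=0,j=0): S=72.6600, K−S=21.5100, hold=23.5569 ⇒ V=23.5569 continue

price = 23.5569
tree:
23.5569
30.3801 16.1211
37.6078 22.5232 9.1223
44.2652 30.0622 14.2943 3.4539
50.1391 37.6078 21.5100 6.3920 0.2276
55.3216 44.2652 30.0622 11.8169 0.4349 0.0000
59.8941 50.1391 37.6078 21.5100 0.8308 0.0000 0.0000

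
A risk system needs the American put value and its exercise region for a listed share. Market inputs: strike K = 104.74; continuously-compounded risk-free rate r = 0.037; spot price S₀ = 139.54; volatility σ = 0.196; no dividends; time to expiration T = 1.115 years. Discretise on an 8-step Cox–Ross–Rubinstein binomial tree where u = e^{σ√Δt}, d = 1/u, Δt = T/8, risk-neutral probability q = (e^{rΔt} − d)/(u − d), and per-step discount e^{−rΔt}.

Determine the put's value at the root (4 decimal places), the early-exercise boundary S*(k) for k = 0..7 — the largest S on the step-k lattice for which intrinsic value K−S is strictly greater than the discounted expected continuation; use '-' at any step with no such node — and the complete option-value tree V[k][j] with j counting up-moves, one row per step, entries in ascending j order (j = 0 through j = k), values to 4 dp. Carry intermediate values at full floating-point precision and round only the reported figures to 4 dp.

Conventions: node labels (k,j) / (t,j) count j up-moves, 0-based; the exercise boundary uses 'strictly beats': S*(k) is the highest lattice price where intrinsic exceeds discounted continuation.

Δt=0.13937, u=1.07592, d=0.92944, q=0.51701, disc=e^(-rΔt)=0.99486
k=8 terminal: V=max(K-S,0) → 27.0310 14.7844 0.6078 0.0000 0.0000 0.0000 0.0000 0.0000 0.0000
k=7: j=0 S=83.6083 intr=21.1317 cont=20.5929 V=21.1317[EX]; j=1 S=96.7846 intr=7.9554 cont=7.4166 V=7.9554[EX]; j=2 S=112.0375 intr=0.0000 cont=0.2921 V=0.2921[hold]; j=3 S=129.6941 intr=0.0000 cont=0.0000 V=0.0000[hold]; j=4 S=150.1334 intr=0.0000 cont=0.0000 V=0.0000[hold]; j=5 S=173.7937 intr=0.0000 cont=0.0000 V=0.0000[hold]; j=6 S=201.1829 intr=0.0000 cont=0.0000 V=0.0000[hold]; j=7 S=232.8884 intr=0.0000 cont=0.0000 V=0.0000[hold]  S*(7)=96.7846
k=6: j=0 S=89.9556 intr=14.7844 cont=14.2457 V=14.7844[EX]; j=1 S=104.1322 intr=0.6078 cont=3.9728 V=3.9728[hold]; j=2 S=120.5429 intr=0.0000 cont=0.1403 V=0.1403[hold]; j=3 S=139.5400 intr=0.0000 cont=0.0000 V=0.0000[hold]; j=4 S=161.5309 intr=0.0000 cont=0.0000 V=0.0000[hold]; j=5 S=186.9875 intr=0.0000 cont=0.0000 V=0.0000[hold]; j=6 S=216.4559 intr=0.0000 cont=0.0000 V=0.0000[hold]  S*(6)=89.9556
k=5: j=0 S=96.7846 intr=7.9554 cont=9.1474 V=9.1474[hold]; j=1 S=112.0375 intr=0.0000 cont=1.9811 V=1.9811[hold]; j=2 S=129.6941 intr=0.0000 cont=0.0674 V=0.0674[hold]; j=3 S=150.1334 intr=0.0000 cont=0.0000 V=0.0000[hold]; j=4 S=173.7937 intr=0.0000 cont=0.0000 V=0.0000[hold]; j=5 S=201.1829 intr=0.0000 cont=0.0000 V=0.0000[hold]  S*(5)=-
k=4: j=0 S=104.1322 intr=0.6078 cont=5.4144 V=5.4144[hold]; j=1 S=120.5429 intr=0.0000 cont=0.9866 V=0.9866[hold]; j=2 S=139.5400 intr=0.0000 cont=0.0324 V=0.0324[hold]; j=3 S=161.5309 intr=0.0000 cont=0.0000 V=0.0000[hold]; j=4 S=186.9875 intr=0.0000 cont=0.0000 V=0.0000[hold]  S*(4)=-
k=3: j=0 S=112.0375 intr=0.0000 cont=3.1091 V=3.1091[hold]; j=1 S=129.6941 intr=0.0000 cont=0.4907 V=0.4907[hold]; j=2 S=150.1334 intr=0.0000 cont=0.0156 V=0.0156[hold]; j=3 S=173.7937 intr=0.0000 cont=0.0000 V=0.0000[hold]  S*(3)=-
k=2: j=0 S=120.5429 intr=0.0000 cont=1.7463 V=1.7463[hold]; j=1 S=139.5400 intr=0.0000 cont=0.2438 V=0.2438[hold]; j=2 S=161.5309 intr=0.0000 cont=0.0075 V=0.0075[hold]  S*(2)=-
k=1: j=0 S=129.6941 intr=0.0000 cont=0.9645 V=0.9645[hold]; j=1 S=150.1334 intr=0.0000 cont=0.1210 V=0.1210[hold]  S*(1)=-
k=0: j=0 S=139.5400 intr=0.0000 cont=0.5257 V=0.5257[hold]  S*(0)=-

price = 0.5257
boundary = - - - - - - 89.9556 96.7846
tree:
0.5257
0.9645 0.1210
1.7463 0.2438 0.0075
3.1091 0.4907 0.0156 0.0000
5.4144 0.9866 0.0324 0.0000 0.0000
9.1474 1.9811 0.0674 0.0000 0.0000 0.0000
14.7844 3.9728 0.1403 0.0000 0.0000 0.0000 0.0000
21.1317 7.9554 0.2921 0.0000 0.0000 0.0000 0.0000 0.0000
27.0310 14.7844 0.6078 0.0000 0.0000 0.0000 0.0000 0.0000 0.0000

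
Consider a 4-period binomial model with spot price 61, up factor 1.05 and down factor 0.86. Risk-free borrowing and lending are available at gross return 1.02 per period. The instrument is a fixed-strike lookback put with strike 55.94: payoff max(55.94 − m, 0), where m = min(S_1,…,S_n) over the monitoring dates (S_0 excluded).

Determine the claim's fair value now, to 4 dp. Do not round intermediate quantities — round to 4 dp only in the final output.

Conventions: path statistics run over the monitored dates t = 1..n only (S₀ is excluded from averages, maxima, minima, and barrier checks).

price = 1.3434

Set p* = 0.8421 (from d < R < u); the path-dependent value is the discounted p*-expectation over all price paths.
Enumerate all 2^4 = 16 price paths (U = up ×1.05, D = down ×0.86); each path with k up-moves has probability p*^k·(1−p*)^(4−k).
DDDD: m=33.3675, payoff=22.5725, prob=0.000622
UDDD: m=40.7394, payoff=15.2006, prob=0.003315
DUDD: m=40.7394, payoff=15.2006, prob=0.003315
UUDD: m=49.7399, payoff=6.2001, prob=0.017679
DDUD: m=40.7394, payoff=15.2006, prob=0.003315
UDUD: m=49.7399, payoff=6.2001, prob=0.017679
DUUD: m=49.7399, payoff=6.2001, prob=0.017679
UUUD: m=60.7290, payoff=0.0000, prob=0.094290
DDDU: m=38.7994, payoff=17.1406, prob=0.003315
UDDU: m=47.3714, payoff=8.5686, prob=0.017679
DUDU: m=47.3714, payoff=8.5686, prob=0.017679
UUDU: m=57.8372, payoff=0.0000, prob=0.094290
DDUU: m=45.1156, payoff=10.8244, prob=0.017679
UDUU: m=55.0830, payoff=0.8570, prob=0.094290
DUUU: m=52.4600, payoff=3.4800, prob=0.094290
UUUU: m=64.0500, payoff=0.0000, prob=0.502881
Price = Σ prob·payoff / R^4 = 1.454137 / 1.082432 = 1.3434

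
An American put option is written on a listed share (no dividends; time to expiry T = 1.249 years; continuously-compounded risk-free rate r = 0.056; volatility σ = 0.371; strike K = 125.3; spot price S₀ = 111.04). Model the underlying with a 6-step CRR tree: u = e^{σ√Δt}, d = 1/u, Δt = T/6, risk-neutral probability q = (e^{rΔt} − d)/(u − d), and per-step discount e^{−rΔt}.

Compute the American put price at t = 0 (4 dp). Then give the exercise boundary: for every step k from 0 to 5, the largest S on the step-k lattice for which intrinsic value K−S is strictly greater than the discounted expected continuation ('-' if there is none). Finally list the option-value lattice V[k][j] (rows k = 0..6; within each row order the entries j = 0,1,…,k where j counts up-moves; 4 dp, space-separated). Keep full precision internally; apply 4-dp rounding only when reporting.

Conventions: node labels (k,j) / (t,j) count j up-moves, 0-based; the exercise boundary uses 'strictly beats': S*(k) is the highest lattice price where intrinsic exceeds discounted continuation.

Δt=0.20817, u=1.18444, d=0.84428, q=0.49225, disc=e^(-rΔt)=0.98841
k=6 terminal: V=max(K-S,0) → 85.0837 68.8807 46.1495 14.2600 0.0000 0.0000 0.0000
k=5: j=0 S=47.6337 intr=77.6663 cont=76.2141 V=77.6663[EX]; j=1 S=66.8253 intr=58.4747 cont=57.0226 V=58.4747[EX]; j=2 S=93.7490 intr=31.5510 cont=30.0988 V=31.5510[EX]; j=3 S=131.5202 intr=0.0000 cont=7.1565 V=7.1565[hold]; j=4 S=184.5093 intr=0.0000 cont=0.0000 V=0.0000[hold]; j=5 S=258.8476 intr=0.0000 cont=0.0000 V=0.0000[hold]  S*(5)=93.7490
k=4: j=0 S=56.4193 intr=68.8807 cont=67.4285 V=68.8807[EX]; j=1 S=79.1505 intr=46.1495 cont=44.6973 V=46.1495[EX]; j=2 S=111.0400 intr=14.2600 cont=19.3162 V=19.3162[hold]; j=3 S=155.7777 intr=0.0000 cont=3.5916 V=3.5916[hold]; j=4 S=218.5401 intr=0.0000 cont=0.0000 V=0.0000[hold]  S*(4)=79.1505
k=3: j=0 S=66.8253 intr=58.4747 cont=57.0226 V=58.4747[EX]; j=1 S=93.7490 intr=31.5510 cont=32.5590 V=32.5590[hold]; j=2 S=131.5202 intr=0.0000 cont=11.4416 V=11.4416[hold]; j=3 S=184.5093 intr=0.0000 cont=1.8025 V=1.8025[hold]  S*(3)=66.8253
k=2: j=0 S=79.1505 intr=46.1495 cont=45.1877 V=46.1495[EX]; j=1 S=111.0400 intr=14.2600 cont=21.9070 V=21.9070[hold]; j=2 S=155.7777 intr=0.0000 cont=6.6191 V=6.6191[hold]  S*(2)=79.1505
k=1: j=0 S=93.7490 intr=31.5510 cont=33.8195 V=33.8195[hold]; j=1 S=131.5202 intr=0.0000 cont=14.2148 V=14.2148[hold]  S*(1)=-
k=0: j=0 S=111.0400 intr=14.2600 cont=23.8889 V=23.8889[hold]  S*(0)=-

price = 23.8889
boundary = - - 79.1505 66.8253 79.1505 93.7490
tree:
23.8889
33.8195 14.2148
46.1495 21.9070 6.6191
58.4747 32.5590 11.4416 1.8025
68.8807 46.1495 19.3162 3.5916 0.0000
77.6663 58.4747 31.5510 7.1565 0.0000 0.0000
85.0837 68.8807 46.1495 14.2600 0.0000 0.0000 0.0000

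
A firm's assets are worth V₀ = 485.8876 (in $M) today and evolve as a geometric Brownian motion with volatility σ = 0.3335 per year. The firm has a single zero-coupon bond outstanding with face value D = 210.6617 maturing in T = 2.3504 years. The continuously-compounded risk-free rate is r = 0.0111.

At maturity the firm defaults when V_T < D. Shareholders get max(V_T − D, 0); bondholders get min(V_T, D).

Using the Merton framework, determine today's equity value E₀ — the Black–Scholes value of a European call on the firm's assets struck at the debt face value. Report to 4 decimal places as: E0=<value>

Work the structural quantities from V₀ = 485.8876 against face 210.6617:
d₁ = [ln(V₀/D) + (r + σ²/2)T] / (σ√T)
   = [ln(485.8876/210.6617) + (0.0111 + 0.5·0.3335²)·2.3504] / (0.3335·√2.3504)
   = [0.835724 + 0.156798] / 0.511289 = 1.941213
d₂ = d₁ − σ√T = 1.941213 − 0.511289 = 1.429924
N(d₁) = 0.973884,  N(d₂) = 0.923631,  e^(−rT) = 0.974248
E₀ = V₀·N(d₁) − D·e^(−rT)·N(d₂)
   = 485.8876·0.973884 − 210.6617·0.974248·0.923631 = 283.635141

E0=283.6351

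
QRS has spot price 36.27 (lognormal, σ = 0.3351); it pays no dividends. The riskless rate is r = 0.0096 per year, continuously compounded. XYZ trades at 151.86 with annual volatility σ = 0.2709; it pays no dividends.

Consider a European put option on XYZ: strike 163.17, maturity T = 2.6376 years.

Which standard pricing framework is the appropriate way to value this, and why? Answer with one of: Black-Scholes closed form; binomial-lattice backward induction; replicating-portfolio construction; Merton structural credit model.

Key observation: the strike-163.17 put on XYZ is European-exercise on a continuously-modelled lognormal underlying, so its value is a single closed-form evaluation.

framework: Black-Scholes closed form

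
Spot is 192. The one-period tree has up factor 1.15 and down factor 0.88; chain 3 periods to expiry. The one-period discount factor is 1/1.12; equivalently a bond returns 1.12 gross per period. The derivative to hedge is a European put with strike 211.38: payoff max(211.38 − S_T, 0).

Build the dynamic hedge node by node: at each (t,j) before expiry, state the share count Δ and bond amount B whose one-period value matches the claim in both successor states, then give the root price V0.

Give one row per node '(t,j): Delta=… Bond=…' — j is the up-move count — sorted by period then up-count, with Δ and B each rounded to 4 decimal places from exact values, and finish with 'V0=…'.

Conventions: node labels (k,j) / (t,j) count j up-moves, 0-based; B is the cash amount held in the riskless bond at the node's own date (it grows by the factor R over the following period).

(0,0): Delta=-0.1303 Bond=26.0463
(1,0): Delta=-0.7900 Bond=140.6353
(1,1): Delta=-0.0672 Bond=15.2390
(2,0): Delta=-1.0000 Bond=188.7321
(2,1): Delta=-0.7699 Bond=153.6090
(2,2): Delta=0.0000 Bond=0.0000
V0=1.0252

No-arbitrage ⇒ martingale measure with p* = (R−d)/(u−d) = 0.8889.
Expiry values: V(3,0)=80.5374, V(3,1)=40.3925, V(3,2)=0.0000, V(3,3)=0.0000
Node (2,0) S=148.6848: V=(p*·40.3925+(1−p*)·80.5374)/1.12=40.0473; Δ=(40.3925−80.5374)/(170.9875−130.8426)=-1.0000; B=V−Δ·S=188.7321
Node (2,1) S=194.3040: V=(p*·0.0000+(1−p*)·40.3925)/1.12=4.0072; Δ=(0.0000−40.3925)/(223.4496−170.9875)=-0.7699; B=V−Δ·S=153.6090
Node (2,2) S=253.9200: V=(p*·0.0000+(1−p*)·0.0000)/1.12=0.0000; Δ=(0.0000−0.0000)/(292.0080−223.4496)=0.0000; B=V−Δ·S=0.0000
Node (1,0) S=168.9600: V=(p*·4.0072+(1−p*)·40.0473)/1.12=7.1533; Δ=(4.0072−40.0473)/(194.3040−148.6848)=-0.7900; B=V−Δ·S=140.6353
Node (1,1) S=220.8000: V=(p*·0.0000+(1−p*)·4.0072)/1.12=0.3975; Δ=(0.0000−4.0072)/(253.9200−194.3040)=-0.0672; B=V−Δ·S=15.2390
Node (0,0) S=192.0000: V=(p*·0.3975+(1−p*)·7.1533)/1.12=1.0252; Δ=(0.3975−7.1533)/(220.8000−168.9600)=-0.1303; B=V−Δ·S=26.0463
As a check, the time-0 holding Δ(0,0)·S0 + B(0,0) comes to 1.0252 — exactly V0.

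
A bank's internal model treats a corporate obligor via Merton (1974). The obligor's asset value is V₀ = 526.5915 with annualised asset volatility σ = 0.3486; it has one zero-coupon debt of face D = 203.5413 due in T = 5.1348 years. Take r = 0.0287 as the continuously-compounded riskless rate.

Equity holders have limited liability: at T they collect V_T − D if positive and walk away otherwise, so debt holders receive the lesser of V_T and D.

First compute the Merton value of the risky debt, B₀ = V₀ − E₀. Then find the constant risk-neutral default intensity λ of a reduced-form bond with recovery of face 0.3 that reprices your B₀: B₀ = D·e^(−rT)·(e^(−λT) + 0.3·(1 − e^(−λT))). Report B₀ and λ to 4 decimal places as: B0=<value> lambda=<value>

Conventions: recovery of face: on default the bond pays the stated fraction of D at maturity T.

B0=167.1258 lambda=0.0140

Work the structural quantities from V₀ = 526.5915 against face 203.5413:
d₁ = [ln(V₀/D) + (r + σ²/2)T] / (σ√T)
   = [ln(526.5915/203.5413) + (0.0287 + 0.5·0.3486²)·5.1348] / (0.3486·√5.1348)
   = [0.950556 + 0.459364] / 0.789931 = 1.784865
d₂ = d₁ − σ√T = 1.784865 − 0.789931 = 0.994934
N(d₁) = 0.962858,  N(d₂) = 0.840116,  e^(−rT) = 0.862976
E₀ = V₀·N(d₁) − D·e^(−rT)·N(d₂)
   = 526.5915·0.962858 − 203.5413·0.862976·0.840116 = 359.465698
B₀ = V₀ − E₀ = 526.5915 − 359.465698 = 167.125802
e^(−λT) = (B₀·e^(rT)/D − 0.3)/(1 − 0.3) = (167.1258·1.158781/203.5413 − 0.3)/0.7 = 0.93066296
λ = −ln(0.93066296)/5.1348 = 0.013994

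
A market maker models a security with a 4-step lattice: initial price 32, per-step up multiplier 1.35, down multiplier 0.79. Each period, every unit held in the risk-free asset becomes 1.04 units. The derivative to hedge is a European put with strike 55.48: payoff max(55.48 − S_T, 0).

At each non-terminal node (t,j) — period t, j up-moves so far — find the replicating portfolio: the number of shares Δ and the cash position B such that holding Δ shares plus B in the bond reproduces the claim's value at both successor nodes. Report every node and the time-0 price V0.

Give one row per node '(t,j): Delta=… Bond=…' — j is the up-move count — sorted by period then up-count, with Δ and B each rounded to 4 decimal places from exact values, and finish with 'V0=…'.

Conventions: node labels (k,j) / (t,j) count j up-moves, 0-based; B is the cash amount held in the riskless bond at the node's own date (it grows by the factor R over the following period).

Since d<R<u, set p* = (R−d)/(u−d) = 0.4464; price each node as the discounted p*-expectation of its children.
At maturity the claim pays: V(4,0)=43.0160, V(4,1)=34.1807, V(4,2)=19.0825, V(4,3)=0.0000, V(4,4)=0.0000
(3,0): S=15.7772. Δ = (V_up−V_dn)/(S_up−S_dn) = (34.1807−43.0160)/(21.2993−12.4640) = -1.0000. V = [p*·34.1807 + (1−p*)·43.0160]/1.04 = 37.5689. B = V − Δ·S = 53.3462.
(3,1): S=26.9611. Δ = (V_up−V_dn)/(S_up−S_dn) = (19.0825−34.1807)/(36.3975−21.2993) = -1.0000. V = [p*·19.0825 + (1−p*)·34.1807]/1.04 = 26.3850. B = V − Δ·S = 53.3462.
(3,2): S=46.0728. Δ = (V_up−V_dn)/(S_up−S_dn) = (0.0000−19.0825)/(62.1983−36.3975) = -0.7396. V = [p*·0.0000 + (1−p*)·19.0825]/1.04 = 10.1572. B = V − Δ·S = 44.2331.
(3,3): S=78.7320. Δ = (V_up−V_dn)/(S_up−S_dn) = (0.0000−0.0000)/(106.2882−62.1983) = 0.0000. V = [p*·0.0000 + (1−p*)·0.0000]/1.04 = 0.0000. B = V − Δ·S = 0.0000.
(2,0): S=19.9712. Δ = (V_up−V_dn)/(S_up−S_dn) = (26.3850−37.5689)/(26.9611−15.7772) = -1.0000. V = [p*·26.3850 + (1−p*)·37.5689]/1.04 = 31.3232. B = V − Δ·S = 51.2944.
(2,1): S=34.1280. Δ = (V_up−V_dn)/(S_up−S_dn) = (10.1572−26.3850)/(46.0728−26.9611) = -0.8491. V = [p*·10.1572 + (1−p*)·26.3850]/1.04 = 18.4043. B = V − Δ·S = 47.3825.
(2,2): S=58.3200. Δ = (V_up−V_dn)/(S_up−S_dn) = (0.0000−10.1572)/(78.7320−46.0728) = -0.3110. V = [p*·0.0000 + (1−p*)·10.1572]/1.04 = 5.4065. B = V − Δ·S = 23.5444.
(1,0): S=25.2800. Δ = (V_up−V_dn)/(S_up−S_dn) = (18.4043−31.3232)/(34.1280−19.9712) = -0.9126. V = [p*·18.4043 + (1−p*)·31.3232]/1.04 = 24.5729. B = V − Δ·S = 47.6423.
(1,1): S=43.2000. Δ = (V_up−V_dn)/(S_up−S_dn) = (5.4065−18.4043)/(58.3200−34.1280) = -0.5373. V = [p*·5.4065 + (1−p*)·18.4043]/1.04 = 12.1170. B = V − Δ·S = 35.3274.
(0,0): S=32.0000. Δ = (V_up−V_dn)/(S_up−S_dn) = (12.1170−24.5729)/(43.2000−25.2800) = -0.6951. V = [p*·12.1170 + (1−p*)·24.5729]/1.04 = 18.2810. B = V − Δ·S = 40.5236.
As a check, the time-0 holding Δ(0,0)·S0 + B(0,0) comes to 18.2810 — exactly V0.

(0,0): Delta=-0.6951 Bond=40.5236
(1,0): Delta=-0.9126 Bond=47.6423
(1,1): Delta=-0.5373 Bond=35.3274
(2,0): Delta=-1.0000 Bond=51.2944
(2,1): Delta=-0.8491 Bond=47.3825
(2,2): Delta=-0.3110 Bond=23.5444
(3,0): Delta=-1.0000 Bond=53.3462
(3,1): Delta=-1.0000 Bond=53.3462
(3,2): Delta=-0.7396 Bond=44.2331
(3,3): Delta=0.0000 Bond=0.0000
V0=18.2810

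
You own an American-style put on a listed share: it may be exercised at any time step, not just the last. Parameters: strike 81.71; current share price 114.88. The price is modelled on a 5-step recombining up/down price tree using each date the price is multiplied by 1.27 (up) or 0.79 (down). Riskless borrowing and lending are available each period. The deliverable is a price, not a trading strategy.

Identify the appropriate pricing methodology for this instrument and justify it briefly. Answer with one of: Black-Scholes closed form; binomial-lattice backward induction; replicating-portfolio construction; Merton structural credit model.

framework: binomial-lattice backward induction

Key observation: the put (strike 81.71 on spot 114.88) is American-style on a 5-step discrete price model, so the early-exercise decision at every node requires stepwise backward valuation — a closed form cannot price the exercise right.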